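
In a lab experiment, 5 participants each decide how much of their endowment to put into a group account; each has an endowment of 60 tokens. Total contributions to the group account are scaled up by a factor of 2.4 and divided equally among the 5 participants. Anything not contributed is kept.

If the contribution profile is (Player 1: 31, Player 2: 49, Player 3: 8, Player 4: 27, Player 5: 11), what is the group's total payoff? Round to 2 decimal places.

Total contributed: 31 + 49 + 8 + 27 + 11 = 126; total kept: 5 × 60 − 126 = 174.
The group account pays out 2.4 × 126 = 302.40 in aggregate.
Group total = 174 + 302.40 = 476.40.

476.40 tokens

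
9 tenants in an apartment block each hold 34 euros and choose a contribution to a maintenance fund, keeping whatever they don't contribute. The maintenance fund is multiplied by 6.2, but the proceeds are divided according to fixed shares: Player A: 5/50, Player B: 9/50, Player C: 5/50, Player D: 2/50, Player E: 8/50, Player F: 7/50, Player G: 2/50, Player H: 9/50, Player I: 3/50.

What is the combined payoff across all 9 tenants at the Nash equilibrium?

659.60 euros

Player j's private return per contributed unit is 6.2 × (j's share). Contributing is weakly dominant for j when that share is at least 1/6.2 = 0.1613, and contributing 0 is dominant otherwise.
Player B and Player H clear that bar, contributing 34 each; the remaining 7 contribute 0. Total contributed: 68.
The maintenance fund pays out 6.2 × 68 = 421.60 in total (split across the unequal shares, but the aggregate is all that matters for the group sum).
The 7 free-riders keep 34 each, adding 238. Group total = 238 + 421.60 = 659.60.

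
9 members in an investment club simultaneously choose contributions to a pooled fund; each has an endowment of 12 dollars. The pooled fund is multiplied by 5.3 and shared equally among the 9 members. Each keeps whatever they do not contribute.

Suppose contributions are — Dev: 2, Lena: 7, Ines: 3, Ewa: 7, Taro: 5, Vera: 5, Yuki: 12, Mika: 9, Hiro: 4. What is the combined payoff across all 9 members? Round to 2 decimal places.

340.20 dollars

Total contributed: 2 + 7 + 3 + 7 + 5 + 5 + 12 + 9 + 4 = 54; total kept: 9 × 12 − 54 = 54.
The pooled fund pays out 5.3 × 54 = 286.20 in aggregate.
Group total = 54 + 286.20 = 340.20.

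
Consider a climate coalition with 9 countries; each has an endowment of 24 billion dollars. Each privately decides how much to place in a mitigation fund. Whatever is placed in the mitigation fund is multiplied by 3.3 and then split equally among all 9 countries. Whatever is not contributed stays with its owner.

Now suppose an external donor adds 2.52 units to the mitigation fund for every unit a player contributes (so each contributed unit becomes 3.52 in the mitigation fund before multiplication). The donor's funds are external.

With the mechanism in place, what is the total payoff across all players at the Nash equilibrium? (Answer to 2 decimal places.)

With the mechanism, a contributed unit returns 3.3 × 3.52 / 9 = 1.2907 per unit of net cost to the contributor — now above 1 — so contributing fully is weakly dominant for every player.
So the Nash equilibrium is full contribution by all 9; the group earns 3.3 × 3.52 × 216 = 2509.06.

2509.06 billion dollars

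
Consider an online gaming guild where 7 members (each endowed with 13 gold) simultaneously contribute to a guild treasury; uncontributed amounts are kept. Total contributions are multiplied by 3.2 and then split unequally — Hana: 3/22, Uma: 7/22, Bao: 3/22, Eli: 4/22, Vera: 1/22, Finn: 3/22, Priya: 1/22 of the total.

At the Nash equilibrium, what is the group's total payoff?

119.60 gold

Player j's private return per contributed unit is 3.2 × (j's share). Contributing is weakly dominant for j when that share is at least 1/3.2 = 0.3125, and contributing 0 is dominant otherwise.
Only Uma (7/22) clears that bar, contributing 13; the remaining 6 contribute 0. Total contributed: 13.
The guild treasury pays out 3.2 × 13 = 41.60 in total (split across the unequal shares, but the aggregate is all that matters for the group sum).
The 6 free-riders keep 13 each, adding 78. Group total = 78 + 41.60 = 119.60.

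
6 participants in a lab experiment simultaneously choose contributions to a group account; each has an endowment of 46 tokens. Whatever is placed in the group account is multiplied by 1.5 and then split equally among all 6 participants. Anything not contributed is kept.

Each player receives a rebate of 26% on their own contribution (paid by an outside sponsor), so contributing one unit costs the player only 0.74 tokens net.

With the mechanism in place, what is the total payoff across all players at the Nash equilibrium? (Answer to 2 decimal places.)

276.00 tokens

With the mechanism, a contributed unit returns (1.5/6) / 0.74 = 0.3378 per unit of net cost — still below 1 — so contributing 0 remains dominant for every player.
Everyone keeps their endowment and the group total is 6 × 46 = 276.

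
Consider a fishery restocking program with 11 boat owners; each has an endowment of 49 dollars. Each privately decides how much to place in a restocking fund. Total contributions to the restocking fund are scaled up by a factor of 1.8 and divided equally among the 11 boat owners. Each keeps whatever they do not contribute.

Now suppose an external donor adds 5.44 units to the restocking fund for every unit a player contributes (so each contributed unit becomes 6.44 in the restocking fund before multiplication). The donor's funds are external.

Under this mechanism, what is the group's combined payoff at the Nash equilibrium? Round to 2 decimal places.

The effective private return per unit is now 1.8 × 6.44 / 11 = 1.0538 > 1, so every player's dominant strategy flips to full contribution.
At the Nash equilibrium everyone contributes 49. Group total payoff = 1.8 × 6.44 × 539 = 6248.09.

6248.09 dollars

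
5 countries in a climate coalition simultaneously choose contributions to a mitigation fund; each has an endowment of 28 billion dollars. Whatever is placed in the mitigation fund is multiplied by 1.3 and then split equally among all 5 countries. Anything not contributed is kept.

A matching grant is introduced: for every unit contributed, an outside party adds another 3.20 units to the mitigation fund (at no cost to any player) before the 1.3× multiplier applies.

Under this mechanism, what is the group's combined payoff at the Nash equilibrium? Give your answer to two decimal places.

Under the mechanism each unit contributed yields 1.3 × 4.20 / 5 = 1.0920 back to its contributor per unit of net cost, which exceeds 1, making full contribution the dominant choice for everyone.
So the Nash equilibrium is full contribution by all 5; the group earns 1.3 × 4.20 × 140 = 764.40.

764.40 billion dollars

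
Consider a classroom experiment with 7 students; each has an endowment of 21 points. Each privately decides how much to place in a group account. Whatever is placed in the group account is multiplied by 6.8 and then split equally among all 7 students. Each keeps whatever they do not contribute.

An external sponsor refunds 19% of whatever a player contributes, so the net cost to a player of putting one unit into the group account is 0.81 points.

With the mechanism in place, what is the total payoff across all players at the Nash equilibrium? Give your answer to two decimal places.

1027.53 points

Under the mechanism each unit contributed yields (6.8/7) / 0.81 = 1.1993 back to its contributor per unit of net cost, which exceeds 1, making full contribution the dominant choice for everyone.
So the Nash equilibrium is full contribution by all 7; the group earns 7 × (21 × 0.19 + 6.8 × 21) = 1027.53.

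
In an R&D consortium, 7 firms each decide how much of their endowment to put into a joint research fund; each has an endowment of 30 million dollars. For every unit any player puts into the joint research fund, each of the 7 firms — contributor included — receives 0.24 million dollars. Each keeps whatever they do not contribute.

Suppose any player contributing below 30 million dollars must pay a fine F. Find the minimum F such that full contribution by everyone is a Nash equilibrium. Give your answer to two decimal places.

Given the others contribute fully, the best deviation is to contribute 0 (any partial contribution still incurs the fine and gives up units whose private return 0.24 is below 1).
Deviating from 30 to 0 saves 30 million dollars but forfeits the deviator's share of the drop in the joint research fund: 0.24 × 30 = 7.20.
So the deviation gain is 30 − 7.20 = 22.80, and the fine must be at least 22.80 million dollars to wipe it out.

22.80 million dollars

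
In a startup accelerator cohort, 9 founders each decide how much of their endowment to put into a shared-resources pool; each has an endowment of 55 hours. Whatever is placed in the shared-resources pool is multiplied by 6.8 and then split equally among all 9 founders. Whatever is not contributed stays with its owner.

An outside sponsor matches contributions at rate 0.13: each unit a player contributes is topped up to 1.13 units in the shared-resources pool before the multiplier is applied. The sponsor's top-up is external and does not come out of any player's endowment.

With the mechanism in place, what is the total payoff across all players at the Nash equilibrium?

495.00 hours

With the mechanism, a contributed unit returns 6.8 × 1.13 / 9 = 0.8538 per unit of net cost — still below 1 — so contributing 0 remains dominant for every player.
Everyone keeps their endowment and the group total is 9 × 55 = 495.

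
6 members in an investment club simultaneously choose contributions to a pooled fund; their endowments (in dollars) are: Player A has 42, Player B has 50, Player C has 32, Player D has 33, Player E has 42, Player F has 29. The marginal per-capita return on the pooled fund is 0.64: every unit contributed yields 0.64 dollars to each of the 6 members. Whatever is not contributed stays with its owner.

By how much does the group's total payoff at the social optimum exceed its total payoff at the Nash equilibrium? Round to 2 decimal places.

The private return per contributed unit is 0.64 < 1 for everyone, so the Nash equilibrium is zero contribution and the group total is Σ E_j = 42 + 50 + 32 + 33 + 42 + 29 = 228.
Each contributed unit returns 3.840 to the group, so the social optimum is full contribution by everyone: group total = 3.840 × 228 = 875.52.
Efficiency loss = (3.840 − 1) × 228 = 647.52.

647.52 dollars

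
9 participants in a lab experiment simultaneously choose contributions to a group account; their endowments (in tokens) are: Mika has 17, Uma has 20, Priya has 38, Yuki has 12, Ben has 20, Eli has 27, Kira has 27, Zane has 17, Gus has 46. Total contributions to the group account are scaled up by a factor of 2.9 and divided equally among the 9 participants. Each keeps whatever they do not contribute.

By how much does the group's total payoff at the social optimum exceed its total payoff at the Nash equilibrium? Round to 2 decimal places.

The private return per contributed unit is 2.9/9 = 0.3222 < 1 for every player regardless of endowment, so the Nash equilibrium is zero contribution and the group total is Σ E_j = 17 + 20 + 38 + 12 + 20 + 27 + 27 + 17 + 46 = 224.
Each contributed unit returns 2.900 to the group, so the social optimum is full contribution by everyone: group total = 2.900 × 224 = 649.60.
Efficiency loss = (2.900 − 1) × 224 = 425.60.

425.60 tokens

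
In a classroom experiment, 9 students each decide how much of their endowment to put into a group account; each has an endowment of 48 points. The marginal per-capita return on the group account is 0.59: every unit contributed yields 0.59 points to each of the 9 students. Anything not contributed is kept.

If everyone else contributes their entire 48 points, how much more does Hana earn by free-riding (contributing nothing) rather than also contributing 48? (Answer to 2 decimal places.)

Switching from a contribution of 48 to 0 lets Hana keep an extra 48 points, but lowers the group account by 48, which costs Hana their own share of that drop: 0.59 × 48 = 28.32.
Net gain = 48 − 28.32 = 19.68. The private return per contributed unit (0.59) is below 1, so free-riding is indeed the best response regardless of what the others do.

19.68 points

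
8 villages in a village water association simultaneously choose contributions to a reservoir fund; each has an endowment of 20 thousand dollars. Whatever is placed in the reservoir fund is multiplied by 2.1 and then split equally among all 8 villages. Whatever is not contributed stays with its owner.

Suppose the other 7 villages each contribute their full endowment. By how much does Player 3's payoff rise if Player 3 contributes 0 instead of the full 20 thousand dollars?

14.75 thousand dollars

Switching from a contribution of 20 to 0 lets Player 3 keep an extra 20 thousand dollars, but lowers the reservoir fund by 20, which costs Player 3 their own share of that drop: 2.1/8 × 20 = 5.25.
Net gain = 20 − 5.25 = 14.75. The private return per contributed unit (0.2625) is below 1, so free-riding is indeed the best response regardless of what the others do.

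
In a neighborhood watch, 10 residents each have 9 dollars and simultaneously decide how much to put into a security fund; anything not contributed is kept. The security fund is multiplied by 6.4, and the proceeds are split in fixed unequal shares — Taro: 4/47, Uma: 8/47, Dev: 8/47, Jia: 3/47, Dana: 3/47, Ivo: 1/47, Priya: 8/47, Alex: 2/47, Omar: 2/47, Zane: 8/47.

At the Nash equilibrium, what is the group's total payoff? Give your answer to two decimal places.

284.40 dollars

For player j, contributing a unit is worthwhile iff 6.4 × (j's share) ≥ 1, i.e. iff j's share is at least 0.1563.
Uma, Dev, Priya and Zane clear that bar, contributing 9 each; the remaining 6 contribute 0. Total contributed: 36.
The security fund pays out 6.4 × 36 = 230.40 in total (split across the unequal shares, but the aggregate is all that matters for the group sum).
The 6 free-riders keep 9 each, adding 54. Group total = 54 + 230.40 = 284.40.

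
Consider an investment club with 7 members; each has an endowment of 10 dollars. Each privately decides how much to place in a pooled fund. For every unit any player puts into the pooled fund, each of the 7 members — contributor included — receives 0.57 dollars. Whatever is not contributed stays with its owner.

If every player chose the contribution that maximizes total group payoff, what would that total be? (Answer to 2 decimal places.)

Each contributed unit returns 3.990 to the group as a whole (0.57 to each of 7 players), which exceeds 1, so the social optimum is full contribution: group total = 3.990 × 70 = 279.30.

279.30 dollars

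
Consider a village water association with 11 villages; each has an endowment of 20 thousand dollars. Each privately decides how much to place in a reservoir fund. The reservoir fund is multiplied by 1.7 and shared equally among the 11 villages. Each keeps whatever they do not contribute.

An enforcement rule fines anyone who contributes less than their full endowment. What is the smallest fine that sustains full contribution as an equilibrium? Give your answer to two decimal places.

Given the others contribute fully, the best deviation is to contribute 0 (any partial contribution still incurs the fine and gives up units whose private return 0.1545 is below 1).
Deviating from 20 to 0 saves 20 thousand dollars but forfeits the deviator's share of the drop in the reservoir fund: 1.7/11 × 20 = 3.09.
So the deviation gain is 20 − 3.09 = 16.91, and the fine must be at least 16.91 thousand dollars to wipe it out.

16.91 thousand dollars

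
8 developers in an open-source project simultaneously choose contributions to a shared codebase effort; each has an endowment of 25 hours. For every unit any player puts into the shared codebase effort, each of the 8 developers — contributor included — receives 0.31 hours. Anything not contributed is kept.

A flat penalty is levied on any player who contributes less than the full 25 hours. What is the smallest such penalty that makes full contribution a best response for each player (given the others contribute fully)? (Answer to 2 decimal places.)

17.25 hours

Given the others contribute fully, the best deviation is to contribute 0 (any partial contribution still incurs the fine and gives up units whose private return 0.31 is below 1).
Deviating from 25 to 0 saves 25 hours but forfeits the deviator's share of the drop in the shared codebase effort: 0.31 × 25 = 7.75.
So the deviation gain is 25 − 7.75 = 17.25, and the fine must be at least 17.25 hours to wipe it out.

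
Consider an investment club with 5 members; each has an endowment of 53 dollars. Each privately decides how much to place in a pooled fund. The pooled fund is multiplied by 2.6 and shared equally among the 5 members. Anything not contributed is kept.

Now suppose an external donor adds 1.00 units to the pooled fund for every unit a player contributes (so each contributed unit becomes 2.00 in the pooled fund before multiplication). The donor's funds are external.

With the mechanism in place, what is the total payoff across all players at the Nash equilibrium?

1378.00 dollars

Under the mechanism each unit contributed yields 2.6 × 2.00 / 5 = 1.0400 back to its contributor per unit of net cost, which exceeds 1, making full contribution the dominant choice for everyone.
At the Nash equilibrium everyone contributes 53. Group total payoff = 2.6 × 2.00 × 265 = 1378.00.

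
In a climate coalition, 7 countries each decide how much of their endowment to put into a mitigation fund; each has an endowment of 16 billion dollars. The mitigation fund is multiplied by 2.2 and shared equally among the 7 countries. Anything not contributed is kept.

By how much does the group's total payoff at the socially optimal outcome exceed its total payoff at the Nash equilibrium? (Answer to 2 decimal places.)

134.40 billion dollars

Each contributed unit returns 2.2/7 = 0.3143 to its contributor — below 1 — so contributing 0 is dominant for every player. At the Nash equilibrium everyone keeps their 16, and the group total is 7 × 16 = 112.
Each contributed unit returns 2.200 to the group as a whole (0.3143 to each of 7 players), which exceeds 1, so the social optimum is full contribution: group total = 2.200 × 112 = 246.40.
Efficiency loss = 246.40 − 112 = 134.40.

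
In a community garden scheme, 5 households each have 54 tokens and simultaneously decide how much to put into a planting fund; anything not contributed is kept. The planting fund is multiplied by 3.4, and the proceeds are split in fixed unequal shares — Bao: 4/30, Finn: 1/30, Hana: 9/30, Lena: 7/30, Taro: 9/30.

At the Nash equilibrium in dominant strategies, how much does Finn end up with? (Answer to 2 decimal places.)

Each unit j contributes comes back to j as 3.4 × (j's share), so j prefers to contribute only if that share exceeds 1/3.4 = 0.2941; otherwise keeping the unit dominates.
The shares above 0.2941 belong to Hana and Taro, contributing 54 each; the remaining 3 contribute 0. Total contributed: 108.
Finn keeps 54 and receives 3.4 × 108 × 1/30 = 12.24 from the planting fund, for a payoff of 66.24.

66.24 tokens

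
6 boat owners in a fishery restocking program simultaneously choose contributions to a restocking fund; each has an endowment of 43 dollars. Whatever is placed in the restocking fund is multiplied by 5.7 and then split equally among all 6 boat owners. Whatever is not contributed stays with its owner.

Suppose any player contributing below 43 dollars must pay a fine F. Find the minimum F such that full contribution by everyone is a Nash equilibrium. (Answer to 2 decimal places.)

2.15 dollars

Given the others contribute fully, the best deviation is to contribute 0 (any partial contribution still incurs the fine and gives up units whose private return 0.9500 is below 1).
Deviating from 43 to 0 saves 43 dollars but forfeits the deviator's share of the drop in the restocking fund: 5.7/6 × 43 = 40.85.
So the deviation gain is 43 − 40.85 = 2.15, and the fine must be at least 2.15 dollars to wipe it out.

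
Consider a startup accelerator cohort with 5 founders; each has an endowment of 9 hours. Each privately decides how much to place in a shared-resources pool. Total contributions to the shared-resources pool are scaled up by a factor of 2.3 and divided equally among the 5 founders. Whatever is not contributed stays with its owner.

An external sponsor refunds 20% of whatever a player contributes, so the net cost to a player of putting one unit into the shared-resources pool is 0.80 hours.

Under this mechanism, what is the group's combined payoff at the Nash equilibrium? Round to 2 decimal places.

Even with the mechanism, each unit contributed returns only (2.3/5) / 0.80 = 0.5750 per unit of net cost, so contributing nothing is still dominant.
At the Nash equilibrium no one contributes; group total payoff = 5 × 9 = 45.

45.00 hours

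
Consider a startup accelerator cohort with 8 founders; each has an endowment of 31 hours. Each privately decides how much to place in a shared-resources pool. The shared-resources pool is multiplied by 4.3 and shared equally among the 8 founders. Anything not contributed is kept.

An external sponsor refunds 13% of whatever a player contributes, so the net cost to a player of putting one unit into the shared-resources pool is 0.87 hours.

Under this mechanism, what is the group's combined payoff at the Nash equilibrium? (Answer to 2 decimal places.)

248.00 hours

Even with the mechanism, each unit contributed returns only (4.3/8) / 0.87 = 0.6178 per unit of net cost, so contributing nothing is still dominant.
At the Nash equilibrium no one contributes; group total payoff = 8 × 31 = 248.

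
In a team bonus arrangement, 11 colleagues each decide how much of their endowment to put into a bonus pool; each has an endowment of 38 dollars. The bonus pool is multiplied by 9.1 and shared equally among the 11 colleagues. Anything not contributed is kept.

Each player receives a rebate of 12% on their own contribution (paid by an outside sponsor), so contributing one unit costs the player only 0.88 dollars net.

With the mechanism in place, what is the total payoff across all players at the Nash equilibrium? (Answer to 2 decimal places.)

418.00 dollars

The effective private return is (9.1/11) / 0.88 = 0.9401, which is still under 1, so the mechanism doesn't change anyone's dominant strategy: zero contribution.
At the Nash equilibrium no one contributes; group total payoff = 11 × 38 = 418.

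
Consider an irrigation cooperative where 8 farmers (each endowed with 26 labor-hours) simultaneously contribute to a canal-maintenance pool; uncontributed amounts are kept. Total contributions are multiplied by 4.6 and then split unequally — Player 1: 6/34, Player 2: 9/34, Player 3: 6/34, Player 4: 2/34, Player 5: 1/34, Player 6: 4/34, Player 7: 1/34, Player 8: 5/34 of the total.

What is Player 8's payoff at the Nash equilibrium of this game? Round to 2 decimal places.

Player j's private return per contributed unit is 4.6 × (j's share). Contributing is weakly dominant for j when that share is at least 1/4.6 = 0.2174, and contributing 0 is dominant otherwise.
The only share above 0.2174 is Player 2's 9/34, contributing 26; the remaining 7 contribute 0. Total contributed: 26.
Player 8 keeps 26 and receives 4.6 × 26 × 5/34 = 17.59 from the canal-maintenance pool, for a payoff of 43.59.

43.59 labor-hours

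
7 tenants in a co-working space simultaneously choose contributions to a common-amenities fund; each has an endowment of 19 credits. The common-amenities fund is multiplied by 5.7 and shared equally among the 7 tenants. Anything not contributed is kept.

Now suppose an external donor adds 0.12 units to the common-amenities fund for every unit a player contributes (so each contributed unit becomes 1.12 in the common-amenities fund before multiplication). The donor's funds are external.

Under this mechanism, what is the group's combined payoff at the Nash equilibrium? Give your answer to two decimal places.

133.00 credits

The effective private return is 5.7 × 1.12 / 7 = 0.9120, which is still under 1, so the mechanism doesn't change anyone's dominant strategy: zero contribution.
At the Nash equilibrium no one contributes; group total payoff = 7 × 19 = 133.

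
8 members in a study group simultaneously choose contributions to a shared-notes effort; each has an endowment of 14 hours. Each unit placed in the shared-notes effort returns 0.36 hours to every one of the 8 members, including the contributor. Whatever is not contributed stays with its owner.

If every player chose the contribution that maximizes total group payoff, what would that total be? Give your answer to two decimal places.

322.56 hours

Each contributed unit returns 2.880 to the group as a whole (0.36 to each of 8 players), which exceeds 1, so the social optimum is full contribution: group total = 2.880 × 112 = 322.56.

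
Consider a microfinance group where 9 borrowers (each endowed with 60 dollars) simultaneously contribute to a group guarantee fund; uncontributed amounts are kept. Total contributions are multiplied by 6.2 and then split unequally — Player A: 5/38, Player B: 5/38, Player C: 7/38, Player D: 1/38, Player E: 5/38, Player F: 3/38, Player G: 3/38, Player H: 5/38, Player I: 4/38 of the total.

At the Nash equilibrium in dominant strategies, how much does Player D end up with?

69.79 dollars

Player j's private return per contributed unit is 6.2 × (j's share). Contributing is weakly dominant for j when that share is at least 1/6.2 = 0.1613, and contributing 0 is dominant otherwise.
Player C alone (share 7/38) is above the threshold, contributing 60; the remaining 8 contribute 0. Total contributed: 60.
Player D keeps 60 and receives 6.2 × 60 × 1/38 = 9.79 from the group guarantee fund, for a payoff of 69.79.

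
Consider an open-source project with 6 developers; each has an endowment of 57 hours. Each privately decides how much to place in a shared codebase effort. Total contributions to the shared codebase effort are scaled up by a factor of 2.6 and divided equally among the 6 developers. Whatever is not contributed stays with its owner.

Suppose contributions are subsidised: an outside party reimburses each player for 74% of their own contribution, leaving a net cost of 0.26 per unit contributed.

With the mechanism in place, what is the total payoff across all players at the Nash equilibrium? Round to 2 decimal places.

The effective private return per unit is now (2.6/6) / 0.26 = 1.6667 > 1, so every player's dominant strategy flips to full contribution.
So the Nash equilibrium is full contribution by all 6; the group earns 6 × (57 × 0.74 + 2.6 × 57) = 1142.28.

1142.28 hours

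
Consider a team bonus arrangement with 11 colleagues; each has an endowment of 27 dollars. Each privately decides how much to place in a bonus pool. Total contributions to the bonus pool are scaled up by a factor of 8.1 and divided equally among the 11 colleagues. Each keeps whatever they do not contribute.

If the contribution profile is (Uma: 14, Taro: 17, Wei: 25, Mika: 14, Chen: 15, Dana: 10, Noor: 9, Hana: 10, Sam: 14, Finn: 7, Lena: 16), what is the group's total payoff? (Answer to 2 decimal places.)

Total contributed: 14 + 17 + 25 + 14 + 15 + 10 + 9 + 10 + 14 + 7 + 16 = 151; total kept: 11 × 27 − 151 = 146.
The bonus pool pays out 8.1 × 151 = 1223.10 in aggregate.
Group total = 146 + 1223.10 = 1369.10.

1369.10 dollars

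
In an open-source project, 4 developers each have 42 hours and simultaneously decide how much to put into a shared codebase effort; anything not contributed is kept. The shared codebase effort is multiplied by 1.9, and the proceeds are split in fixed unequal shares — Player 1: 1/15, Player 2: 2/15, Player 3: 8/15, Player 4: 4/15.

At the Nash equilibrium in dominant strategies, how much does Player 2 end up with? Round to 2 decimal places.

For player j, contributing a unit is worthwhile iff 1.9 × (j's share) ≥ 1, i.e. iff j's share is at least 0.5263.
Only Player 3 (8/15) clears that bar, contributing 42; the remaining 3 contribute 0. Total contributed: 42.
Player 2 keeps 42 and receives 1.9 × 42 × 2/15 = 10.64 from the shared codebase effort, for a payoff of 52.64.

52.64 hours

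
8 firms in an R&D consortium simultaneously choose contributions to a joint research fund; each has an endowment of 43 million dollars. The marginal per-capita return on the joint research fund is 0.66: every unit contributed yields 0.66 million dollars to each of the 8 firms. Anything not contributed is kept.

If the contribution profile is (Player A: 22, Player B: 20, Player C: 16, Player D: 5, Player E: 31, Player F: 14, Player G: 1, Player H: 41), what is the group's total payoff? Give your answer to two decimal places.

Total contributed: 22 + 20 + 16 + 5 + 31 + 14 + 1 + 41 = 150; total kept: 8 × 43 − 150 = 194.
The joint research fund pays out 0.66 × 8 × 150 = 792.00 in aggregate.
Group total = 194 + 792.00 = 986.00.

986.00 million dollars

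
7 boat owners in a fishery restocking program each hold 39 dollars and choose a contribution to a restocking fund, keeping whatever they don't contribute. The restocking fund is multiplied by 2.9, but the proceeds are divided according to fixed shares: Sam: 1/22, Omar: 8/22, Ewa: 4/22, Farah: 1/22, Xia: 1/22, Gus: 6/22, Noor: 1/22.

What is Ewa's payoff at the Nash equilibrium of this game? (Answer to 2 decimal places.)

Each unit j contributes comes back to j as 2.9 × (j's share), so j prefers to contribute only if that share exceeds 1/2.9 = 0.3448; otherwise keeping the unit dominates.
Only Omar (8/22) clears that bar, contributing 39; the remaining 6 contribute 0. Total contributed: 39.
Ewa keeps 39 and receives 2.9 × 39 × 4/22 = 20.56 from the restocking fund, for a payoff of 59.56.

59.56 dollars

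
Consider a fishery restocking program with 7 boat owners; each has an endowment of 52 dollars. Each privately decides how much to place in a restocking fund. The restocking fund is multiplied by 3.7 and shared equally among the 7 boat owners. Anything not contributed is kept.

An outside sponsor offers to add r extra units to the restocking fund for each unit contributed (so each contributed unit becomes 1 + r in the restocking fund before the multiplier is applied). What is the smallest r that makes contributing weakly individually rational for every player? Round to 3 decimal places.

With matching at rate r, one contributed unit becomes (1 + r) in the restocking fund and returns 3.7 × (1 + r) / 7 to the contributor.
Setting this equal to 1: 1 + r = 7/3.7 = 1.8919.
So the minimum matching rate is r = 1.8919 − 1 = 0.892.

0.892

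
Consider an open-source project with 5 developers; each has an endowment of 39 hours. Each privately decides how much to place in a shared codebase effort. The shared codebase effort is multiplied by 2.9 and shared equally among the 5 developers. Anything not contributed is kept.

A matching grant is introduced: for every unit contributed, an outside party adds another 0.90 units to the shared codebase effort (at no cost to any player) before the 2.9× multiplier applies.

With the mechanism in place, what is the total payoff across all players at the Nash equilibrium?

The effective private return per unit is now 2.9 × 1.90 / 5 = 1.1020 > 1, so every player's dominant strategy flips to full contribution.
At the Nash equilibrium everyone contributes 39. Group total payoff = 2.9 × 1.90 × 195 = 1074.45.

1074.45 hours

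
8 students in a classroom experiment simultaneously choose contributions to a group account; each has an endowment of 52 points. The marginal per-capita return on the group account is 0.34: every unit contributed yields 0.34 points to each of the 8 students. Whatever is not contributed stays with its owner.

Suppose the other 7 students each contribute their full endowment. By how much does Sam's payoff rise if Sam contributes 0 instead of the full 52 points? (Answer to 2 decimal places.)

34.32 points

Switching from a contribution of 52 to 0 lets Sam keep an extra 52 points, but lowers the group account by 52, which costs Sam their own share of that drop: 0.34 × 52 = 17.68.
Net gain = 52 − 17.68 = 34.32. The private return per contributed unit (0.34) is below 1, so free-riding is indeed the best response regardless of what the others do.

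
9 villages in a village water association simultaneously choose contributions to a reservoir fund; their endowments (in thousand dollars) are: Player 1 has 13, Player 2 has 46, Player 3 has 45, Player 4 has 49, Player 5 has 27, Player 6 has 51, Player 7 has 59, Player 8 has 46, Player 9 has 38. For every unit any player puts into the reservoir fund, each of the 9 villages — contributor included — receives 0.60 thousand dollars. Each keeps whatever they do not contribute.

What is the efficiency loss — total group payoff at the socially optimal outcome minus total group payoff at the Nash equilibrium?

The private return per contributed unit is 0.60 < 1 for everyone, so the Nash equilibrium is zero contribution and the group total is Σ E_j = 13 + 46 + 45 + 49 + 27 + 51 + 59 + 46 + 38 = 374.
Each contributed unit returns 5.400 to the group, so the social optimum is full contribution by everyone: group total = 5.400 × 374 = 2019.60.
Efficiency loss = (5.400 − 1) × 374 = 1645.60.

1645.60 thousand dollars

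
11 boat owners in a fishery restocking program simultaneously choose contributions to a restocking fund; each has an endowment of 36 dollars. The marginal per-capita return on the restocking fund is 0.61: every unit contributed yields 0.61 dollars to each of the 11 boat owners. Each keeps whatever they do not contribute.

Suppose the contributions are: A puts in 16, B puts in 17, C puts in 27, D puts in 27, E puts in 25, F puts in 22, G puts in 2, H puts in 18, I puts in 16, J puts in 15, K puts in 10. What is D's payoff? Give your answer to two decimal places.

Total contributed: 16 + 17 + 27 + 27 + 25 + 22 + 2 + 18 + 16 + 15 + 10 = 195.
Each receives 0.61 × 195 = 118.95 from the restocking fund.
D keeps 36 − 27 = 9, so D's payoff is 9 + 118.95 = 127.95.

127.95 dollars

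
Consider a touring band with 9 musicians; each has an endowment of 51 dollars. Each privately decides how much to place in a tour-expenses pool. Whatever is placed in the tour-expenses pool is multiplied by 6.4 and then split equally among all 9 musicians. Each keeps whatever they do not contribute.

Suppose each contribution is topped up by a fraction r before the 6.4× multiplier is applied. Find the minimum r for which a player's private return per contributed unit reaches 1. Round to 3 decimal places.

With matching at rate r, one contributed unit becomes (1 + r) in the tour-expenses pool and returns 6.4 × (1 + r) / 9 to the contributor.
Setting this equal to 1: 1 + r = 9/6.4 = 1.4063.
So the minimum matching rate is r = 1.4063 − 1 = 0.406.

0.406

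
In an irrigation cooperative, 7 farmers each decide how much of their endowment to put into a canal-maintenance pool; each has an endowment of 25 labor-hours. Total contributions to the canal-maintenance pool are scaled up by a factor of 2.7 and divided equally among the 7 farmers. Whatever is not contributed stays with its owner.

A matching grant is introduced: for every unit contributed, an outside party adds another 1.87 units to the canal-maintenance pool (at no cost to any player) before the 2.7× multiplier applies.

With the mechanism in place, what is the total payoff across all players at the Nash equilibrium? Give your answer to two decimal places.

The effective private return per unit is now 2.7 × 2.87 / 7 = 1.1070 > 1, so every player's dominant strategy flips to full contribution.
So the Nash equilibrium is full contribution by all 7; the group earns 2.7 × 2.87 × 175 = 1356.08.

1356.08 labor-hours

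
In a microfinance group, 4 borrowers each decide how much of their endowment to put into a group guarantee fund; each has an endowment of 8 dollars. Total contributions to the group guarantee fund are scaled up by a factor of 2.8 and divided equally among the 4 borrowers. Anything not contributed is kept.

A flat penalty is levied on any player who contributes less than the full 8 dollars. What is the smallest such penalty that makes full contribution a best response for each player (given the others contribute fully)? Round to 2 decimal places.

Given the others contribute fully, the best deviation is to contribute 0 (any partial contribution still incurs the fine and gives up units whose private return 0.7000 is below 1).
Deviating from 8 to 0 saves 8 dollars but forfeits the deviator's share of the drop in the group guarantee fund: 2.8/4 × 8 = 5.60.
So the deviation gain is 8 − 5.60 = 2.40, and the fine must be at least 2.40 dollars to wipe it out.

2.40 dollars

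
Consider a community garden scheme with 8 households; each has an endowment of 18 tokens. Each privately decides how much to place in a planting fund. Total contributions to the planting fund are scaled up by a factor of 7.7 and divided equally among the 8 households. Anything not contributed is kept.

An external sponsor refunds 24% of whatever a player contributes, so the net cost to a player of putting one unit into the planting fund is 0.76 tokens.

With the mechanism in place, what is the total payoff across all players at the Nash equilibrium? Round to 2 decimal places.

Under the mechanism each unit contributed yields (7.7/8) / 0.76 = 1.2664 back to its contributor per unit of net cost, which exceeds 1, making full contribution the dominant choice for everyone.
At the Nash equilibrium everyone contributes 18. Group total payoff = 8 × (18 × 0.24 + 7.7 × 18) = 1143.36.

1143.36 tokens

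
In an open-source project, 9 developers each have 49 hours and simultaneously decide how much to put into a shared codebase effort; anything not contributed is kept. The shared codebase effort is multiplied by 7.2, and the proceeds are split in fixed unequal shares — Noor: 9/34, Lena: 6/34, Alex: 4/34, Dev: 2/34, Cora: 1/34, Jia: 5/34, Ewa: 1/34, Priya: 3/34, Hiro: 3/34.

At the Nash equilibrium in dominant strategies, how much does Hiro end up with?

For player j, contributing a unit is worthwhile iff 7.2 × (j's share) ≥ 1, i.e. iff j's share is at least 0.1389.
Noor, Lena and Jia clear that bar, contributing 49 each; the remaining 6 contribute 0. Total contributed: 147.
Hiro keeps 49 and receives 7.2 × 147 × 3/34 = 93.39 from the shared codebase effort, for a payoff of 142.39.

142.39 hours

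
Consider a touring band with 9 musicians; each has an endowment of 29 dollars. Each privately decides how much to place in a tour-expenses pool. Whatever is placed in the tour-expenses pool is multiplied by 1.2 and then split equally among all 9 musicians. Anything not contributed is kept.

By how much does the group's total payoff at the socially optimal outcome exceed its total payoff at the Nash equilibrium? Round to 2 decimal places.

52.20 dollars

Each contributed unit returns 1.2/9 = 0.1333 to its contributor — below 1 — so contributing 0 is dominant for every player. At the Nash equilibrium everyone keeps their 29, and the group total is 9 × 29 = 261.
Each contributed unit returns 1.200 to the group as a whole (0.1333 to each of 9 players), which exceeds 1, so the social optimum is full contribution: group total = 1.200 × 261 = 313.20.
Efficiency loss = 313.20 − 261 = 52.20.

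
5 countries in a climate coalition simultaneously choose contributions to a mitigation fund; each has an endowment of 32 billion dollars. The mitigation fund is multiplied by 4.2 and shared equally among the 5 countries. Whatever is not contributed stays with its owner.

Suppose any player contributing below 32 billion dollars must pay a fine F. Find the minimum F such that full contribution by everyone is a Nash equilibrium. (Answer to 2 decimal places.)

Given the others contribute fully, the best deviation is to contribute 0 (any partial contribution still incurs the fine and gives up units whose private return 0.8400 is below 1).
Deviating from 32 to 0 saves 32 billion dollars but forfeits the deviator's share of the drop in the mitigation fund: 4.2/5 × 32 = 26.88.
So the deviation gain is 32 − 26.88 = 5.12, and the fine must be at least 5.12 billion dollars to wipe it out.

5.12 billion dollars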